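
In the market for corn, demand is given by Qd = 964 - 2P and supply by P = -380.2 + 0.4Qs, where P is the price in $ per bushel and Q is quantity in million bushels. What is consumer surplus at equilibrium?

Consumer surplus = 229441

Inverting to quantity form: Qs = 950.5 + 2.5P.
Set Qd = Qs: 964 - 2P = 950.5 + 2.5P, so 13.5 = 4.5P and P* = 3.
Substitute back: Q* = 964 - 2(3) = 958.
Demand choke price (Qd = 0): P = 964/2 = 482. Consumer surplus = ½ × (482 - 3) × 958 = 229441.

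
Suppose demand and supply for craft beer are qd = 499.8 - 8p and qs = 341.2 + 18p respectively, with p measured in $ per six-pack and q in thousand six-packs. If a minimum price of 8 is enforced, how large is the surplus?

Surplus = 49.4

At p = 8: qd = 435.8 and qs = 485.2.
Surplus = qs - qd = 485.2 - 435.8 = 49.4.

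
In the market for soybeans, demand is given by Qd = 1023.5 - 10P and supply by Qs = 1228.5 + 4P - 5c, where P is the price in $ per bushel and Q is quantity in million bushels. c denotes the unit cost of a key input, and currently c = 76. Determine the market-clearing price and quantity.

With c = 76, supply is Qs = 848.5 + 4P.
At equilibrium Qd = Qs, so 1023.5 - 10P = 848.5 + 4P; collecting terms, 175 = 14P and P* = 12.5.
Then Q* = 1023.5 - 10(12.5) = 898.5.

P* = 12.5, Q* = 898.5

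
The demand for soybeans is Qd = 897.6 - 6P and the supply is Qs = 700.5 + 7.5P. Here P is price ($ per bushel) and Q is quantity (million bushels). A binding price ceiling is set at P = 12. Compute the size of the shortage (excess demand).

Shortage = 35.1

At P = 12: Qd = 825.6 and Qs = 790.5.
Shortage = Qd - Qs = 825.6 - 790.5 = 35.1.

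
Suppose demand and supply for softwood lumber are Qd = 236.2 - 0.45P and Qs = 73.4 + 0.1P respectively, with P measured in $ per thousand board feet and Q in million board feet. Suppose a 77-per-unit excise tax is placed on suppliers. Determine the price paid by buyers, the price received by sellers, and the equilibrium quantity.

The tax drives a wedge P_b - P_s = 77. Substituting P_s = P_b - 77 into supply: Qs = 65.7 + 0.1P_b.
Equate demand and the shifted supply: 236.2 - 0.45P_b = 65.7 + 0.1P_b, giving 0.55P_b = 170.5, so P_b = 310.
Then P_s = 310 - 77 = 233 and Q = 236.2 - 0.45(310) = 96.7.

P_b = 310, P_s = 233, Q = 96.7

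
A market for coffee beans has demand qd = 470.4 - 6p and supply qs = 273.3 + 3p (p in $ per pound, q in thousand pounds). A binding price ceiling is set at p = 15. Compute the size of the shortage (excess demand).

Shortage = 62.1

Evaluating both curves at the ceiling price 15 gives qd = 380.4, qs = 318.3.
Shortage = qd - qs = 380.4 - 318.3 = 62.1.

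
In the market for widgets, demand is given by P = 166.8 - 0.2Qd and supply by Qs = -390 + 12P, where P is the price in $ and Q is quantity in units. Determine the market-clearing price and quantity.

P* = 72, Q* = 474

Inverting to quantity form: Qd = 834 - 5P.
At equilibrium Qd = Qs, so 834 - 5P = -390 + 12P; collecting terms, 1224 = 17P and P* = 72.
Plugging P* into demand: Q* = 834 - 5(72) = 474.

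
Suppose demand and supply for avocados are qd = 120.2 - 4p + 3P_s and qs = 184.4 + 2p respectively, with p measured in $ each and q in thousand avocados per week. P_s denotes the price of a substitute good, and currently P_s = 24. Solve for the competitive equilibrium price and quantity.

With P_s = 24, demand is qd = 192.2 - 4p.
At equilibrium qd = qs, so 192.2 - 4p = 184.4 + 2p; collecting terms, 7.8 = 6p and p* = 1.3.
Then q* = 192.2 - 4(1.3) = 187.

p* = 1.3, q* = 187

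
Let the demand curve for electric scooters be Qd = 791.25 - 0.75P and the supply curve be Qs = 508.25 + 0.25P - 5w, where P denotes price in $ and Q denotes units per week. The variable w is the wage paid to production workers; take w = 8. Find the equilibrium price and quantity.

P* = 323, Q* = 549

With w = 8, supply is Qs = 468.25 + 0.25P.
At equilibrium Qd = Qs, so 791.25 - 0.75P = 468.25 + 0.25P; collecting terms, 323 = P and P* = 323.
From the demand curve, Q* = 791.25 - 0.75(323) = 549.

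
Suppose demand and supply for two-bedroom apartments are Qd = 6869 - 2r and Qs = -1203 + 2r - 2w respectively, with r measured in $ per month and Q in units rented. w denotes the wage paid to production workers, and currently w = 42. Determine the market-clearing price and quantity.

With w = 42, supply is Qs = -1287 + 2r.
At equilibrium Qd = Qs, so 6869 - 2r = -1287 + 2r; collecting terms, 8156 = 4r and r* = 2039.
Substitute back: Q* = 6869 - 2(2039) = 2791.

r* = 2039, Q* = 2791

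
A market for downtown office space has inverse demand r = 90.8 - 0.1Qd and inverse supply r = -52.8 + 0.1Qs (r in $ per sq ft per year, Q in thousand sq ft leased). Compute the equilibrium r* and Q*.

r* = 19, Q* = 718

Solving each curve for Q: Qd = 908 - 10r and Qs = 528 + 10r.
At equilibrium Qd = Qs, so 908 - 10r = 528 + 10r; collecting terms, 380 = 20r and r* = 19.
Plugging r* into demand: Q* = 908 - 10(19) = 718.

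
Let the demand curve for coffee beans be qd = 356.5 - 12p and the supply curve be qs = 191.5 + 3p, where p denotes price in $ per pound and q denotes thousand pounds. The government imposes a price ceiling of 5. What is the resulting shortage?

Shortage = 90

At p = 5: qd = 296.5 and qs = 206.5.
Shortage = qd - qs = 296.5 - 206.5 = 90.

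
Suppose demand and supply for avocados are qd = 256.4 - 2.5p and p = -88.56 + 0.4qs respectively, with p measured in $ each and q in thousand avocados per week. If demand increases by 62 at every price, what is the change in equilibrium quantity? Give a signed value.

Inverting to quantity form: qs = 221.4 + 2.5p.
The market clears where 256.4 - 2.5p = 221.4 + 2.5p. Rearranging, 5p = 35, hence p* = 7.
From the demand curve, q* = 256.4 - 2.5(7) = 238.9.
After the shift, demand is qd = 318.4 - 2.5p.
The new intersection has 97 = 5p, i.e. p = 19.4, q = 269.9.
Δq = 269.9 - 238.9 = 31.

Δq = 31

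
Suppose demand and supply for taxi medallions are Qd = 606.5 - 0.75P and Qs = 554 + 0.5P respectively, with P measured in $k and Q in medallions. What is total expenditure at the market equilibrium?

Set Qd = Qs: 606.5 - 0.75P = 554 + 0.5P, so 52.5 = 1.25P and P* = 42.
Substitute back: Q* = 606.5 - 0.75(42) = 575.
Total expenditure = P* × Q* = 42 × 575 = 24150.

Total expenditure = 24150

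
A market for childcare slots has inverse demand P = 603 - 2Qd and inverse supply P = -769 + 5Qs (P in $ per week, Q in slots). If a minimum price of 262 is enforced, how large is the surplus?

Surplus = 35.7

In direct form, Qd = 301.5 - 0.5P and Qs = 153.8 + 0.2P.
With P fixed at 262, quantity demanded is 170.5 and quantity supplied is 206.2.
Surplus = Qs - Qd = 206.2 - 170.5 = 35.7.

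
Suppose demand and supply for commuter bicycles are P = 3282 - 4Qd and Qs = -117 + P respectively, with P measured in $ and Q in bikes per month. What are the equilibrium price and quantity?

P* = 750, Q* = 633

Rewriting in direct form: Qd = 820.5 - 0.25P.
The market clears where 820.5 - 0.25P = -117 + P. Rearranging, 1.25P = 937.5, hence P* = 750.
Plugging P* into demand: Q* = 820.5 - 0.25(750) = 633.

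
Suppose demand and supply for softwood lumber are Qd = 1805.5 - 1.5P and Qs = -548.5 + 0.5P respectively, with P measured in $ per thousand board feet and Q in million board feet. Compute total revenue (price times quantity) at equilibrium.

Set Qd = Qs: 1805.5 - 1.5P = -548.5 + 0.5P, so 2354 = 2P and P* = 1177.
Then Q* = 1805.5 - 1.5(1177) = 40.
Total revenue = P* × Q* = 1177 × 40 = 47080.

Total revenue = 47080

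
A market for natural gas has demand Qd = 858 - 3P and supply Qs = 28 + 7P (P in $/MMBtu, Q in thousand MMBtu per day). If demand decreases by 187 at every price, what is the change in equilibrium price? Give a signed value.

At equilibrium Qd = Qs, so 858 - 3P = 28 + 7P; collecting terms, 830 = 10P and P* = 83.
From the demand curve, Q* = 858 - 3(83) = 609.
After the shift, demand is Qd = 671 - 3P.
Re-solving, 10P = 643 gives P = 64.3 and Q = 478.1.
ΔP = 64.3 - 83 = -18.7.

ΔP = -18.7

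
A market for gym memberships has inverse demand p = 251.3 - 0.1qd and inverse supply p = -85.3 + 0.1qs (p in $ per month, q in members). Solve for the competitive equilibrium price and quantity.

In direct form, qd = 2513 - 10p and qs = 853 + 10p.
Set qd = qs: 2513 - 10p = 853 + 10p, so 1660 = 20p and p* = 83.
Then q* = 2513 - 10(83) = 1683.

p* = 83, q* = 1683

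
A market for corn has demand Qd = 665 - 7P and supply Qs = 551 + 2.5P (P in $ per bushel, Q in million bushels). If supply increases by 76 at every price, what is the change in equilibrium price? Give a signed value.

At equilibrium Qd = Qs, so 665 - 7P = 551 + 2.5P; collecting terms, 114 = 9.5P and P* = 12.
Plugging P* into demand: Q* = 665 - 7(12) = 581.
After the shift, supply is Qs = 627 + 2.5P.
Re-solving, 9.5P = 38 gives P = 4 and Q = 637.
ΔP = 4 - 12 = -8.

ΔP = -8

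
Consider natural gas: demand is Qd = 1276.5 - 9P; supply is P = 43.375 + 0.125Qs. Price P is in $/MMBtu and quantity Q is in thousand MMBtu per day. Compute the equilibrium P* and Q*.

P* = 95.5, Q* = 417

Solving each curve for Q: Qs = -347 + 8P.
The market clears where 1276.5 - 9P = -347 + 8P. Rearranging, 17P = 1623.5, hence P* = 95.5.
Then Q* = 1276.5 - 9(95.5) = 417.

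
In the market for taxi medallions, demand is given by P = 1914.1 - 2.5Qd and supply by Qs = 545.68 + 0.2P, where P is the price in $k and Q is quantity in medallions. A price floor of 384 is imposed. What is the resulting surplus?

Surplus = 10.44

In direct form, Qd = 765.64 - 0.4P.
With P fixed at 384, quantity demanded is 612.04 and quantity supplied is 622.48.
Surplus = Qs - Qd = 622.48 - 612.04 = 10.44.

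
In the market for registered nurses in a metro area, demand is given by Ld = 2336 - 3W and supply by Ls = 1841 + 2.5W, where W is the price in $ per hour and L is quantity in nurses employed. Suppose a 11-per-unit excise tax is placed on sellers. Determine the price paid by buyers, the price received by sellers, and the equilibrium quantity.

W_b = 95, W_s = 84, L = 2051

With a tax of 11 on sellers, they supply based on the net price W_s = W_b - 11, so Ls = 1813.5 + 2.5W_b.
Equate demand and the shifted supply: 2336 - 3W_b = 1813.5 + 2.5W_b, giving 5.5W_b = 522.5, so W_b = 95.
Then W_s = 95 - 11 = 84 and L = 2336 - 3(95) = 2051.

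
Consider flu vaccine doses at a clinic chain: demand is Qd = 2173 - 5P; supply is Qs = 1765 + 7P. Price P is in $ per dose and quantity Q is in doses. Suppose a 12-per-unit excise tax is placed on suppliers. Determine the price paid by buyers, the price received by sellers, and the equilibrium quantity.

P_b = 41, P_s = 29, Q = 1968

With a tax of 12 on suppliers, they supply based on the net price P_s = P_b - 12, so Qs = 1681 + 7P_b.
Set Qd = Qs: 2173 - 5P_b = 1681 + 7P_b, so 492 = 12P_b and P_b = 41.
So P_s = 29 and the quantity traded is Q = 2173 - 5(41) = 1968.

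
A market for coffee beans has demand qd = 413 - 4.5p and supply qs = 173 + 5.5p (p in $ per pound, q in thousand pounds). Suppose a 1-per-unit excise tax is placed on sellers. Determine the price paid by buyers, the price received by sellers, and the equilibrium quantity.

Sellers keep p_s = p_b - 1 per unit, so supply in terms of the buyer price is qs = 167.5 + 5.5p_b.
Market clearing requires 413 - 4.5p_b = 167.5 + 5.5p_b; hence 245.5 = 10p_b and p_b = 24.55.
So p_s = 23.55 and the quantity traded is q = 413 - 4.5(24.55) = 302.525.

p_b = 24.55, p_s = 23.55, q = 302.525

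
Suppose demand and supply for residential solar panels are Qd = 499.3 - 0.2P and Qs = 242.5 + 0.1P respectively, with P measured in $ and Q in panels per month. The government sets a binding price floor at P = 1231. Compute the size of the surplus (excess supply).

Surplus = 112.5

Evaluating both curves at the floor price 1231 gives Qd = 253.1, Qs = 365.6.
Surplus = Qs - Qd = 365.6 - 253.1 = 112.5.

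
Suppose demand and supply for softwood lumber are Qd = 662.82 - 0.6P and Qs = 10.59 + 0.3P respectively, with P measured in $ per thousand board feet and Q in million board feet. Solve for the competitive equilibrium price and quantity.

The market clears where 662.82 - 0.6P = 10.59 + 0.3P. Rearranging, 0.9P = 652.23, hence P* = 724.7.
From the demand curve, Q* = 662.82 - 0.6(724.7) = 228.

P* = 724.7, Q* = 228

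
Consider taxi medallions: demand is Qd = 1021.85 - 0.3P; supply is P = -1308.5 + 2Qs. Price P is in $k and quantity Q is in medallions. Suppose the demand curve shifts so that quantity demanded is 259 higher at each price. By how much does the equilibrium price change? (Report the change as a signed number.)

Inverting to quantity form: Qs = 654.25 + 0.5P.
At equilibrium Qd = Qs, so 1021.85 - 0.3P = 654.25 + 0.5P; collecting terms, 367.6 = 0.8P and P* = 459.5.
From the demand curve, Q* = 1021.85 - 0.3(459.5) = 884.
After the shift, demand is Qd = 1280.85 - 0.3P.
The new intersection has 626.6 = 0.8P, i.e. P = 783.25, Q = 1045.875.
ΔP = 783.25 - 459.5 = 323.75.

ΔP = 323.75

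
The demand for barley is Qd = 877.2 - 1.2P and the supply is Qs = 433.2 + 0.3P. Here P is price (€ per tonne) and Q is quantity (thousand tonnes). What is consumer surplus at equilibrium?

Consumer surplus = 113535

At equilibrium Qd = Qs, so 877.2 - 1.2P = 433.2 + 0.3P; collecting terms, 444 = 1.5P and P* = 296.
Substitute back: Q* = 877.2 - 1.2(296) = 522.
Demand choke price (Qd = 0): P = 877.2/1.2 = 731. Consumer surplus = ½ × (731 - 296) × 522 = 113535.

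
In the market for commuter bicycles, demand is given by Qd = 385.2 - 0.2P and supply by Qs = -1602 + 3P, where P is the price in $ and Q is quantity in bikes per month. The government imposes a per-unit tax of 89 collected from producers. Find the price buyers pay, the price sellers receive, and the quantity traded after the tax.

P_b = 704.4375, P_s = 615.4375, Q = 244.3125

The tax drives a wedge P_b - P_s = 89. Substituting P_s = P_b - 89 into supply: Qs = -1869 + 3P_b.
Set Qd = Qs: 385.2 - 0.2P_b = -1869 + 3P_b, so 2254.2 = 3.2P_b and P_b = 704.4375.
Then P_s = 704.4375 - 89 = 615.4375 and Q = 385.2 - 0.2(704.4375) = 244.3125.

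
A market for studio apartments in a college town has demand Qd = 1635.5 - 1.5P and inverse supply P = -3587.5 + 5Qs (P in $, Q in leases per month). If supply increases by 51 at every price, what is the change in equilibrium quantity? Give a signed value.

Solving each curve for Q: Qs = 717.5 + 0.2P.
Set Qd = Qs: 1635.5 - 1.5P = 717.5 + 0.2P, so 918 = 1.7P and P* = 540.
Plugging P* into demand: Q* = 1635.5 - 1.5(540) = 825.5.
After the shift, supply is Qs = 768.5 + 0.2P.
The new intersection has 867 = 1.7P, i.e. P = 510, Q = 870.5.
ΔQ = 870.5 - 825.5 = 45.

ΔQ = 45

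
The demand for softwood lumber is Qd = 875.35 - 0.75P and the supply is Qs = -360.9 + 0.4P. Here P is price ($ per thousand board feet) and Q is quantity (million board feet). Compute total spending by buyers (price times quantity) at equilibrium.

Total spending by buyers = 74282.5

At equilibrium Qd = Qs, so 875.35 - 0.75P = -360.9 + 0.4P; collecting terms, 1236.25 = 1.15P and P* = 1075.
From the demand curve, Q* = 875.35 - 0.75(1075) = 69.1.
Total spending by buyers = P* × Q* = 1075 × 69.1 = 74282.5.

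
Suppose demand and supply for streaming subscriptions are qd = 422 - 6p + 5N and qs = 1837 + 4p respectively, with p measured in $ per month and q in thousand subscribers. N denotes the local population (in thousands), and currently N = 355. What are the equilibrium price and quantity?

With N = 355, demand is qd = 2197 - 6p.
Set qd = qs: 2197 - 6p = 1837 + 4p, so 360 = 10p and p* = 36.
Then q* = 2197 - 6(36) = 1981.

p* = 36, q* = 1981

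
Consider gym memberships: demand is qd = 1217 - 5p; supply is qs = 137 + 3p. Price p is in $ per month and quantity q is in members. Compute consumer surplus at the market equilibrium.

Equating demand and supply, 1217 - 5p = 137 + 3p gives 8p = 1080, so p* = 135.
Substitute back: q* = 1217 - 5(135) = 542.
Demand choke price (qd = 0): p = 1217/5 = 243.4. Consumer surplus = ½ × (243.4 - 135) × 542 = 29376.4.

Consumer surplus = 29376.4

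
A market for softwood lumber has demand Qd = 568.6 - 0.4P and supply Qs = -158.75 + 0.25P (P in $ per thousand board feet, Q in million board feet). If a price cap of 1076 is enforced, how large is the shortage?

Evaluating both curves at the ceiling price 1076 gives Qd = 138.2, Qs = 110.25.
Shortage = Qd - Qs = 138.2 - 110.25 = 27.95.

Shortage = 27.95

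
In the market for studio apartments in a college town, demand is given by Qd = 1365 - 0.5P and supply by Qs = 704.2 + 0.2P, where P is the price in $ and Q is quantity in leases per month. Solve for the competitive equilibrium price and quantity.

P* = 944, Q* = 893

The market clears where 1365 - 0.5P = 704.2 + 0.2P. Rearranging, 0.7P = 660.8, hence P* = 944.
Then Q* = 1365 - 0.5(944) = 893.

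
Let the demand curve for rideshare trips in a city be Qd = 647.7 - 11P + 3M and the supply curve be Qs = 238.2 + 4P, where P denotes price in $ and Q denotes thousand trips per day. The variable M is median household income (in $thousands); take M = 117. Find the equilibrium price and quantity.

With M = 117, demand is Qd = 998.7 - 11P.
Set Qd = Qs: 998.7 - 11P = 238.2 + 4P, so 760.5 = 15P and P* = 50.7.
Substitute back: Q* = 998.7 - 11(50.7) = 441.

P* = 50.7, Q* = 441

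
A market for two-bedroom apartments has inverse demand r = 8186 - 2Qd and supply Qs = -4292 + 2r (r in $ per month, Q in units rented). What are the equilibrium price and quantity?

r* = 3354, Q* = 2416

Inverting to quantity form: Qd = 4093 - 0.5r.
Equating demand and supply, 4093 - 0.5r = -4292 + 2r gives 2.5r = 8385, so r* = 3354.
Then Q* = 4093 - 0.5(3354) = 2416.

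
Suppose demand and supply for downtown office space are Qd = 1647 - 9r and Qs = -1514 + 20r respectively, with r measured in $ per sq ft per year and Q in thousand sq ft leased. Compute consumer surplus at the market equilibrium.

At equilibrium Qd = Qs, so 1647 - 9r = -1514 + 20r; collecting terms, 3161 = 29r and r* = 109.
Plugging r* into demand: Q* = 1647 - 9(109) = 666.
Demand choke price (Qd = 0): r = 1647/9 = 183. Consumer surplus = ½ × (183 - 109) × 666 = 24642.

Consumer surplus = 24642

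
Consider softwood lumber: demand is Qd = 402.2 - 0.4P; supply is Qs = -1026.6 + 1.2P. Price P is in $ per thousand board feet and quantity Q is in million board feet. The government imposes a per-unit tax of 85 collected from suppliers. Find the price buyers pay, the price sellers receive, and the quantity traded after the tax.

P_b = 956.75, P_s = 871.75, Q = 19.5

With a tax of 85 on suppliers, they supply based on the net price P_s = P_b - 85, so Qs = -1128.6 + 1.2P_b.
Set Qd = Qs: 402.2 - 0.4P_b = -1128.6 + 1.2P_b, so 1530.8 = 1.6P_b and P_b = 956.75.
So P_s = 871.75 and the quantity traded is Q = 402.2 - 0.4(956.75) = 19.5.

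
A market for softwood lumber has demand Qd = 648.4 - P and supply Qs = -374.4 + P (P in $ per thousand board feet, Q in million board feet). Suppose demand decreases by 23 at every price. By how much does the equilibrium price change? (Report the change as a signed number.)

Set Qd = Qs: 648.4 - P = -374.4 + P, so 1022.8 = 2P and P* = 511.4.
Substitute back: Q* = 648.4 - 511.4 = 137.
After the shift, demand is Qd = 625.4 - P.
The new intersection has 999.8 = 2P, i.e. P = 499.9, Q = 125.5.
ΔP = 499.9 - 511.4 = -11.5.

ΔP = -11.5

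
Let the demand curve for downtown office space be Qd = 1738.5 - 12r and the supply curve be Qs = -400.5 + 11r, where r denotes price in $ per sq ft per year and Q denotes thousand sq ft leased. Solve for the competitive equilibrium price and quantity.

r* = 93, Q* = 622.5

At equilibrium Qd = Qs, so 1738.5 - 12r = -400.5 + 11r; collecting terms, 2139 = 23r and r* = 93.
Substitute back: Q* = 1738.5 - 12(93) = 622.5.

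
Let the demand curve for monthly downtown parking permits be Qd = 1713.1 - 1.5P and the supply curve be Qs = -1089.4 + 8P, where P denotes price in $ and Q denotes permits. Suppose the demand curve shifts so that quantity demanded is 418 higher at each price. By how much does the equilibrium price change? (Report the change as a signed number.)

ΔP = 44

At equilibrium Qd = Qs, so 1713.1 - 1.5P = -1089.4 + 8P; collecting terms, 2802.5 = 9.5P and P* = 295.
Plugging P* into demand: Q* = 1713.1 - 1.5(295) = 1270.6.
After the shift, demand is Qd = 2131.1 - 1.5P.
Re-solving, 9.5P = 3220.5 gives P = 339 and Q = 1622.6.
ΔP = 339 - 295 = 44.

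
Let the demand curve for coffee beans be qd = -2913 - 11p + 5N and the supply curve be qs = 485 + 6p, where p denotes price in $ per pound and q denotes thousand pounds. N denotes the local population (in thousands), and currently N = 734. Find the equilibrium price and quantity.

p* = 16, q* = 581

With N = 734, demand is qd = 757 - 11p.
Set qd = qs: 757 - 11p = 485 + 6p, so 272 = 17p and p* = 16.
From the demand curve, q* = 757 - 11(16) = 581.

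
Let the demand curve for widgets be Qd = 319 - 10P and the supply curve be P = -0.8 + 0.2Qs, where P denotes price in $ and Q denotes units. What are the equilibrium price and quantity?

Solving each curve for Q: Qs = 4 + 5P.
Equating demand and supply, 319 - 10P = 4 + 5P gives 15P = 315, so P* = 21.
Plugging P* into demand: Q* = 319 - 10(21) = 109.

P* = 21, Q* = 109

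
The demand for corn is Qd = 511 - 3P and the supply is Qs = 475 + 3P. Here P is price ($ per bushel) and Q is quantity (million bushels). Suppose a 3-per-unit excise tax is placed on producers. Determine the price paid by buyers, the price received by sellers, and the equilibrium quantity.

P_b = 7.5, P_s = 4.5, Q = 488.5

Producers keep P_s = P_b - 3 per unit, so supply in terms of the buyer price is Qs = 466 + 3P_b.
Equate demand and the shifted supply: 511 - 3P_b = 466 + 3P_b, giving 6P_b = 45, so P_b = 7.5.
So P_s = 4.5 and the quantity traded is Q = 511 - 3(7.5) = 488.5.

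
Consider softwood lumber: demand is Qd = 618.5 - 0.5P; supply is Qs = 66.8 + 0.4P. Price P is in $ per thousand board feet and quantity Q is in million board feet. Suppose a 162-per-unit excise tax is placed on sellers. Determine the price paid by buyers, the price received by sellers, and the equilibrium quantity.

With a tax of 162 on sellers, they supply based on the net price P_s = P_b - 162, so Qs = 2 + 0.4P_b.
Market clearing requires 618.5 - 0.5P_b = 2 + 0.4P_b; hence 616.5 = 0.9P_b and P_b = 685.
So P_s = 523 and the quantity traded is Q = 618.5 - 0.5(685) = 276.

P_b = 685, P_s = 523, Q = 276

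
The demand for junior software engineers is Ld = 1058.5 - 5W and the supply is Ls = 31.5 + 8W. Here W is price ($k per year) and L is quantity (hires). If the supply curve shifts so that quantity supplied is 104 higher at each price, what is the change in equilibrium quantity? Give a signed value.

At equilibrium Ld = Ls, so 1058.5 - 5W = 31.5 + 8W; collecting terms, 1027 = 13W and W* = 79.
Plugging W* into demand: L* = 1058.5 - 5(79) = 663.5.
After the shift, supply is Ls = 135.5 + 8W.
The new intersection has 923 = 13W, i.e. W = 71, L = 703.5.
ΔL = 703.5 - 663.5 = 40.

ΔL = 40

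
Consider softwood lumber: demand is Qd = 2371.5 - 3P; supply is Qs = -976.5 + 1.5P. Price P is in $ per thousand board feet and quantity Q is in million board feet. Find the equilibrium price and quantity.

P* = 744, Q* = 139.5

At equilibrium Qd = Qs, so 2371.5 - 3P = -976.5 + 1.5P; collecting terms, 3348 = 4.5P and P* = 744.
From the demand curve, Q* = 2371.5 - 3(744) = 139.5.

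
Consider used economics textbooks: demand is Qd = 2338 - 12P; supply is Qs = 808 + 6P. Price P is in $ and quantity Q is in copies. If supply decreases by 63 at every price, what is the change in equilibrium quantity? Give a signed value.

ΔQ = -42

Equating demand and supply, 2338 - 12P = 808 + 6P gives 18P = 1530, so P* = 85.
Substitute back: Q* = 2338 - 12(85) = 1318.
After the shift, supply is Qs = 745 + 6P.
New equilibrium: 1593 = 18P, so P = 88.5 and Q = 1276.
ΔQ = 1276 - 1318 = -42.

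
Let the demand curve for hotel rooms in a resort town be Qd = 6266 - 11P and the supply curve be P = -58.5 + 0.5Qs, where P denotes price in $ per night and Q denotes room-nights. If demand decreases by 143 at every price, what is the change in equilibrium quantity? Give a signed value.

ΔQ = -22

In direct form, Qs = 117 + 2P.
The market clears where 6266 - 11P = 117 + 2P. Rearranging, 13P = 6149, hence P* = 473.
Plugging P* into demand: Q* = 6266 - 11(473) = 1063.
After the shift, demand is Qd = 6123 - 11P.
Re-solving, 13P = 6006 gives P = 462 and Q = 1041.
ΔQ = 1041 - 1063 = -22.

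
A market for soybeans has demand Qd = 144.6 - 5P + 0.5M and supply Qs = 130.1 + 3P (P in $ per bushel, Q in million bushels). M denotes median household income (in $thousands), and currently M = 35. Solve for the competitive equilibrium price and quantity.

With M = 35, demand is Qd = 162.1 - 5P.
Set Qd = Qs: 162.1 - 5P = 130.1 + 3P, so 32 = 8P and P* = 4.
From the demand curve, Q* = 162.1 - 5(4) = 142.1.

P* = 4, Q* = 142.1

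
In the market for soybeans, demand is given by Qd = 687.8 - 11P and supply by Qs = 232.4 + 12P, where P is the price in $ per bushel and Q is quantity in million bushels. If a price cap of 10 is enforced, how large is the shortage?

Shortage = 225.4

With P fixed at 10, quantity demanded is 577.8 and quantity supplied is 352.4.
Shortage = Qd - Qs = 577.8 - 352.4 = 225.4.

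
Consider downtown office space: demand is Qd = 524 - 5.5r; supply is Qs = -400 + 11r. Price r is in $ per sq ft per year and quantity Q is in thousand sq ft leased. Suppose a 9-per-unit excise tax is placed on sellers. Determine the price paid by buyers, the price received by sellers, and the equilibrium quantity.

r_b = 62, r_s = 53, Q = 183

The tax drives a wedge r_b - r_s = 9. Substituting r_s = r_b - 9 into supply: Qs = -499 + 11r_b.
Market clearing requires 524 - 5.5r_b = -499 + 11r_b; hence 1023 = 16.5r_b and r_b = 62.
So r_s = 53 and the quantity traded is Q = 524 - 5.5(62) = 183.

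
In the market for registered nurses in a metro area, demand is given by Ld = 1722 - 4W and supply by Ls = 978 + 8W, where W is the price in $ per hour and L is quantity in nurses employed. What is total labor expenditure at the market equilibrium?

Set Ld = Ls: 1722 - 4W = 978 + 8W, so 744 = 12W and W* = 62.
Substitute back: L* = 1722 - 4(62) = 1474.
Total labor expenditure = W* × L* = 62 × 1474 = 91388.

Total labor expenditure = 91388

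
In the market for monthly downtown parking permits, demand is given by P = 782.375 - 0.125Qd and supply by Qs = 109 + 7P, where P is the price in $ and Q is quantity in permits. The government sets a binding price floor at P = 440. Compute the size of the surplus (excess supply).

Solving each curve for Q: Qd = 6259 - 8P.
At P = 440: Qd = 2739 and Qs = 3189.
Surplus = Qs - Qd = 3189 - 2739 = 450.

Surplus = 450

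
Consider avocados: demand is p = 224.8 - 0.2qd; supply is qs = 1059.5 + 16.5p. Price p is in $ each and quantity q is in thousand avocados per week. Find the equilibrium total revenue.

In direct form, qd = 1124 - 5p.
Set qd = qs: 1124 - 5p = 1059.5 + 16.5p, so 64.5 = 21.5p and p* = 3.
Then q* = 1124 - 5(3) = 1109.
Total revenue = p* × q* = 3 × 1109 = 3327.

Total revenue = 3327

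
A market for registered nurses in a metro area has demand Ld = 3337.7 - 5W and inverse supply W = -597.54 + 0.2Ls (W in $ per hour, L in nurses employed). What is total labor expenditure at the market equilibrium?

Total labor expenditure = 110694.5

In direct form, Ls = 2987.7 + 5W.
Equating demand and supply, 3337.7 - 5W = 2987.7 + 5W gives 10W = 350, so W* = 35.
Then L* = 3337.7 - 5(35) = 3162.7.
Total labor expenditure = W* × L* = 35 × 3162.7 = 110694.5.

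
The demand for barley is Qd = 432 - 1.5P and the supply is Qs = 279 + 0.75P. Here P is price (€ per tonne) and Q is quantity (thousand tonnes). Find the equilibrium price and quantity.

P* = 68, Q* = 330

Set Qd = Qs: 432 - 1.5P = 279 + 0.75P, so 153 = 2.25P and P* = 68.
Then Q* = 432 - 1.5(68) = 330.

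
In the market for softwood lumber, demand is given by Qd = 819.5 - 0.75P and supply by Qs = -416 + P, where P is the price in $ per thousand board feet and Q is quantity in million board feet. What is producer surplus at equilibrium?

Producer surplus = 42050

Set Qd = Qs: 819.5 - 0.75P = -416 + P, so 1235.5 = 1.75P and P* = 706.
From the demand curve, Q* = 819.5 - 0.75(706) = 290.
Supply choke price (Qs = 0): P = 416. Producer surplus = ½ × (706 - 416) × 290 = 42050.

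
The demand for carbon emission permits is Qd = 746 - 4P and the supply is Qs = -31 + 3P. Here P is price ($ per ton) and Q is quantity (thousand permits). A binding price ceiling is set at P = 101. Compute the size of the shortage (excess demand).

Shortage = 70

Evaluating both curves at the ceiling price 101 gives Qd = 342, Qs = 272.
Shortage = Qd - Qs = 342 - 272 = 70.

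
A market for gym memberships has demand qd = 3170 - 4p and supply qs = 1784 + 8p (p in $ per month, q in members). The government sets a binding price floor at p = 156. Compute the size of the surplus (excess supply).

Surplus = 486

With p fixed at 156, quantity demanded is 2546 and quantity supplied is 3032.
Surplus = qs - qd = 3032 - 2546 = 486.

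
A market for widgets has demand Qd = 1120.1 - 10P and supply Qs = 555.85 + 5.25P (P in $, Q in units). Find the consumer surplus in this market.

Consumer surplus = 28132.5005

Set Qd = Qs: 1120.1 - 10P = 555.85 + 5.25P, so 564.25 = 15.25P and P* = 37.
From the demand curve, Q* = 1120.1 - 10(37) = 750.1.
Demand choke price (Qd = 0): P = 1120.1/10 = 112.01. Consumer surplus = ½ × (112.01 - 37) × 750.1 = 28132.5005.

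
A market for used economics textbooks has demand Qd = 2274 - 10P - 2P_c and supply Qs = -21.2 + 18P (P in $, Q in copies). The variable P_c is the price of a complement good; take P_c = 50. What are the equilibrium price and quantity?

P* = 78.4, Q* = 1390

With P_c = 50, demand is Qd = 2174 - 10P.
The market clears where 2174 - 10P = -21.2 + 18P. Rearranging, 28P = 2195.2, hence P* = 78.4.
Plugging P* into demand: Q* = 2174 - 10(78.4) = 1390.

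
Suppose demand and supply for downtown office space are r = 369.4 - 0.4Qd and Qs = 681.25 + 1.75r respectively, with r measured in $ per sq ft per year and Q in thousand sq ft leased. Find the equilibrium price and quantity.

r* = 57, Q* = 781

Solving each curve for Q: Qd = 923.5 - 2.5r.
Set Qd = Qs: 923.5 - 2.5r = 681.25 + 1.75r, so 242.25 = 4.25r and r* = 57.
Substitute back: Q* = 923.5 - 2.5(57) = 781.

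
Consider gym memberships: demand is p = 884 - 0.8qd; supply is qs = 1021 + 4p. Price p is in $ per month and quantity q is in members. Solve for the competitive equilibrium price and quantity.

Rewriting in direct form: qd = 1105 - 1.25p.
Equating demand and supply, 1105 - 1.25p = 1021 + 4p gives 5.25p = 84, so p* = 16.
From the demand curve, q* = 1105 - 1.25(16) = 1085.

p* = 16, q* = 1085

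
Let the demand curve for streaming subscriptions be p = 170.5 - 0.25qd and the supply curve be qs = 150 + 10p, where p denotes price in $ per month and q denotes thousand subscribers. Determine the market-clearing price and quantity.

Solving each curve for q: qd = 682 - 4p.
Equating demand and supply, 682 - 4p = 150 + 10p gives 14p = 532, so p* = 38.
Plugging p* into demand: q* = 682 - 4(38) = 530.

p* = 38, q* = 530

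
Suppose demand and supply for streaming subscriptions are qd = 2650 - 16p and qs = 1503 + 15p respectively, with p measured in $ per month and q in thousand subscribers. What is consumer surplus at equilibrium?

Set qd = qs: 2650 - 16p = 1503 + 15p, so 1147 = 31p and p* = 37.
From the demand curve, q* = 2650 - 16(37) = 2058.
Demand choke price (qd = 0): p = 2650/16 = 165.625. Consumer surplus = ½ × (165.625 - 37) × 2058 = 132355.125.

Consumer surplus = 132355.125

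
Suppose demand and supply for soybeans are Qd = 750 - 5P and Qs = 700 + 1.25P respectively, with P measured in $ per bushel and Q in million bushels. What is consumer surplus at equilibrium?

Consumer surplus = 50410

Set Qd = Qs: 750 - 5P = 700 + 1.25P, so 50 = 6.25P and P* = 8.
Plugging P* into demand: Q* = 750 - 5(8) = 710.
Demand choke price (Qd = 0): P = 750/5 = 150. Consumer surplus = ½ × (150 - 8) × 710 = 50410.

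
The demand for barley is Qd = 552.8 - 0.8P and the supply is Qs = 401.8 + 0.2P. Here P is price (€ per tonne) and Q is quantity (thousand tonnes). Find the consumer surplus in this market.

Consumer surplus = 116640

Set Qd = Qs: 552.8 - 0.8P = 401.8 + 0.2P, so 151 = P and P* = 151.
Substitute back: Q* = 552.8 - 0.8(151) = 432.
Demand choke price (Qd = 0): P = 552.8/0.8 = 691. Consumer surplus = ½ × (691 - 151) × 432 = 116640.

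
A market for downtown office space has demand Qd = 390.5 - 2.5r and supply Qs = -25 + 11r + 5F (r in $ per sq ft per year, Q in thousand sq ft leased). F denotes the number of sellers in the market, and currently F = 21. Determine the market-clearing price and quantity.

With F = 21, supply is Qs = 80 + 11r.
The market clears where 390.5 - 2.5r = 80 + 11r. Rearranging, 13.5r = 310.5, hence r* = 23.
Substitute back: Q* = 390.5 - 2.5(23) = 333.

r* = 23, Q* = 333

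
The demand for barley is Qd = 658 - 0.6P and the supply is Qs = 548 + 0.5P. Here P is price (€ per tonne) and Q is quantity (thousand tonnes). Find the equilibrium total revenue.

Total revenue = 59800

Equating demand and supply, 658 - 0.6P = 548 + 0.5P gives 1.1P = 110, so P* = 100.
Substitute back: Q* = 658 - 0.6(100) = 598.
Total revenue = P* × Q* = 100 × 598 = 59800.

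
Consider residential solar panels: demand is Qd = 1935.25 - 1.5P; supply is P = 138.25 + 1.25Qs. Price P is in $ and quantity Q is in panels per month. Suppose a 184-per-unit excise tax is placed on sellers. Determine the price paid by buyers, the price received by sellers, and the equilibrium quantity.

P_b = 953.5, P_s = 769.5, Q = 505

Rewriting in direct form: Qs = -110.6 + 0.8P.
With a tax of 184 on sellers, they supply based on the net price P_s = P_b - 184, so Qs = -257.8 + 0.8P_b.
Equate demand and the shifted supply: 1935.25 - 1.5P_b = -257.8 + 0.8P_b, giving 2.3P_b = 2193.05, so P_b = 953.5.
So P_s = 769.5 and the quantity traded is Q = 1935.25 - 1.5(953.5) = 505.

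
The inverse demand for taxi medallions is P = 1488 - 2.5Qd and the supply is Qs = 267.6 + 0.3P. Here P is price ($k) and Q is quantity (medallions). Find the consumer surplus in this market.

Inverting to quantity form: Qd = 595.2 - 0.4P.
Equating demand and supply, 595.2 - 0.4P = 267.6 + 0.3P gives 0.7P = 327.6, so P* = 468.
Plugging P* into demand: Q* = 595.2 - 0.4(468) = 408.
Demand choke price (Qd = 0): P = 595.2/0.4 = 1488. Consumer surplus = ½ × (1488 - 468) × 408 = 208080.

Consumer surplus = 208080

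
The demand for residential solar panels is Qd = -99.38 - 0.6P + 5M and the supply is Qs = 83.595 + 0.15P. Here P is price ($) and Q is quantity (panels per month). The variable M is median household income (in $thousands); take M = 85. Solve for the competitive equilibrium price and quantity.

With M = 85, demand is Qd = 325.62 - 0.6P.
Set Qd = Qs: 325.62 - 0.6P = 83.595 + 0.15P, so 242.025 = 0.75P and P* = 322.7.
Substitute back: Q* = 325.62 - 0.6(322.7) = 132.

P* = 322.7, Q* = 132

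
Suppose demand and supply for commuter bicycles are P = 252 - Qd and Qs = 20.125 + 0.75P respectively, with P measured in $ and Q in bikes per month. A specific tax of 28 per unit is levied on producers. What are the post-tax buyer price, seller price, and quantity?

P_b = 144.5, P_s = 116.5, Q = 107.5

In direct form, Qd = 252 - P.
With a tax of 28 on producers, they supply based on the net price P_s = P_b - 28, so Qs = -0.875 + 0.75P_b.
Market clearing requires 252 - P_b = -0.875 + 0.75P_b; hence 252.875 = 1.75P_b and P_b = 144.5.
Then P_s = 144.5 - 28 = 116.5 and Q = 252 - 144.5 = 107.5.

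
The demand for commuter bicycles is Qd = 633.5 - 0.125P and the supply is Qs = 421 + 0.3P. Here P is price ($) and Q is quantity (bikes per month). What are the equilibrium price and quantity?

Set Qd = Qs: 633.5 - 0.125P = 421 + 0.3P, so 212.5 = 0.425P and P* = 500.
Plugging P* into demand: Q* = 633.5 - 0.125(500) = 571.

P* = 500, Q* = 571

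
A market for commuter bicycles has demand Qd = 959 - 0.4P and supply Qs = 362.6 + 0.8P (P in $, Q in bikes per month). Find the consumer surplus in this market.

Consumer surplus = 722380.05

At equilibrium Qd = Qs, so 959 - 0.4P = 362.6 + 0.8P; collecting terms, 596.4 = 1.2P and P* = 497.
Substitute back: Q* = 959 - 0.4(497) = 760.2.
Demand choke price (Qd = 0): P = 959/0.4 = 2397.5. Consumer surplus = ½ × (2397.5 - 497) × 760.2 = 722380.05.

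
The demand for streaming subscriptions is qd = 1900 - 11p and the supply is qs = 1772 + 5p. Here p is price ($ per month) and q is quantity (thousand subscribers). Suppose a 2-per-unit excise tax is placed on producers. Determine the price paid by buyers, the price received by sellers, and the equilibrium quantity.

p_b = 8.625, p_s = 6.625, q = 1805.125

Producers keep p_s = p_b - 2 per unit, so supply in terms of the buyer price is qs = 1762 + 5p_b.
Set qd = qs: 1900 - 11p_b = 1762 + 5p_b, so 138 = 16p_b and p_b = 8.625.
Then p_s = 8.625 - 2 = 6.625 and q = 1900 - 11(8.625) = 1805.125.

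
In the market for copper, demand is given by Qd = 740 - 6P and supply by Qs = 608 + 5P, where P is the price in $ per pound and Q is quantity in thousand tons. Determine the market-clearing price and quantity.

P* = 12, Q* = 668

Equating demand and supply, 740 - 6P = 608 + 5P gives 11P = 132, so P* = 12.
Substitute back: Q* = 740 - 6(12) = 668.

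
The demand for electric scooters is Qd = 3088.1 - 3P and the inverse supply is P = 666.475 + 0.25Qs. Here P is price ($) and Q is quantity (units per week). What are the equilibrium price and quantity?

P* = 822, Q* = 622.1

In direct form, Qs = -2665.9 + 4P.
Equating demand and supply, 3088.1 - 3P = -2665.9 + 4P gives 7P = 5754, so P* = 822.
Plugging P* into demand: Q* = 3088.1 - 3(822) = 622.1.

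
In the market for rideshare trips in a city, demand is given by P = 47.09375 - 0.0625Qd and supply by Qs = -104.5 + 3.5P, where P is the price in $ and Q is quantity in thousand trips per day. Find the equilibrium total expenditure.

Inverting to quantity form: Qd = 753.5 - 16P.
The market clears where 753.5 - 16P = -104.5 + 3.5P. Rearranging, 19.5P = 858, hence P* = 44.
Then Q* = 753.5 - 16(44) = 49.5.
Total expenditure = P* × Q* = 44 × 49.5 = 2178.

Total expenditure = 2178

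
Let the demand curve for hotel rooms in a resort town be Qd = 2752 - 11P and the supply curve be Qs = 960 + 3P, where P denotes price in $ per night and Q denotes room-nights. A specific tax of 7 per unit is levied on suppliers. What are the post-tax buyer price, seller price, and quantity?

The tax drives a wedge P_b - P_s = 7. Substituting P_s = P_b - 7 into supply: Qs = 939 + 3P_b.
Equate demand and the shifted supply: 2752 - 11P_b = 939 + 3P_b, giving 14P_b = 1813, so P_b = 129.5.
Then P_s = 129.5 - 7 = 122.5 and Q = 2752 - 11(129.5) = 1327.5.

P_b = 129.5, P_s = 122.5, Q = 1327.5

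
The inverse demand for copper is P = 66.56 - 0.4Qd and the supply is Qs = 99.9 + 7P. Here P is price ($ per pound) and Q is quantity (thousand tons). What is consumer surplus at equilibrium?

Inverting to quantity form: Qd = 166.4 - 2.5P.
The market clears where 166.4 - 2.5P = 99.9 + 7P. Rearranging, 9.5P = 66.5, hence P* = 7.
Substitute back: Q* = 166.4 - 2.5(7) = 148.9.
Demand choke price (Qd = 0): P = 166.4/2.5 = 66.56. Consumer surplus = ½ × (66.56 - 7) × 148.9 = 4434.242.

Consumer surplus = 4434.242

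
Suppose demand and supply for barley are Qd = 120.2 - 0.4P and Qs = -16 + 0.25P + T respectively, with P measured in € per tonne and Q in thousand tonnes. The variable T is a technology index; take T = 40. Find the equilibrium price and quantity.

With T = 40, supply is Qs = 24 + 0.25P.
At equilibrium Qd = Qs, so 120.2 - 0.4P = 24 + 0.25P; collecting terms, 96.2 = 0.65P and P* = 148.
From the demand curve, Q* = 120.2 - 0.4(148) = 61.

P* = 148, Q* = 61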